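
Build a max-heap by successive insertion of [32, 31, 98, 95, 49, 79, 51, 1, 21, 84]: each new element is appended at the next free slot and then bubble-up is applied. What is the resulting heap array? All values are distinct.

Insert 32:
  append 32 at index 0 → [32] (no swap needed)
Insert 31:
  append 31 at index 1 → [32, 31] (no swap needed)
Insert 98:
  append 98 at index 2 → [32, 31, 98]
  98 > parent 32 at index 0, swap → [98, 31, 32]
Insert 95:
  append 95 at index 3 → [98, 31, 32, 95]
  95 > parent 31 at index 1, swap → [98, 95, 32, 31]
Insert 49:
  append 49 at index 4 → [98, 95, 32, 31, 49] (no swap needed)
Insert 79:
  append 79 at index 5 → [98, 95, 32, 31, 49, 79]
  79 > parent 32 at index 2, swap → [98, 95, 79, 31, 49, 32]
Insert 51:
  append 51 at index 6 → [98, 95, 79, 31, 49, 32, 51] (no swap needed)
Insert 1:
  append 1 at index 7 → [98, 95, 79, 31, 49, 32, 51, 1] (no swap needed)
Insert 21:
  append 21 at index 8 → [98, 95, 79, 31, 49, 32, 51, 1, 21] (no swap needed)
Insert 84:
  append 84 at index 9 → [98, 95, 79, 31, 49, 32, 51, 1, 21, 84]
  84 > parent 49 at index 4, swap → [98, 95, 79, 31, 84, 32, 51, 1, 21, 49]

[98, 95, 79, 31, 84, 32, 51, 1, 21, 49]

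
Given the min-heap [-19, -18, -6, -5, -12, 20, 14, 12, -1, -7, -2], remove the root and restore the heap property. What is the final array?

remove root -19; move last element -2 to root → [-2, -18, -6, -5, -12, 20, 14, 12, -1, -7]
-2 vs smaller child -18 at index 1, swap → [-18, -2, -6, -5, -12, 20, 14, 12, -1, -7]
-2 vs smaller child -12 at index 4, swap → [-18, -12, -6, -5, -2, 20, 14, 12, -1, -7]
-2 vs only child -7 at index 9, swap → [-18, -12, -6, -5, -7, 20, 14, 12, -1, -2]

[-18, -12, -6, -5, -7, 20, 14, 12, -1, -2]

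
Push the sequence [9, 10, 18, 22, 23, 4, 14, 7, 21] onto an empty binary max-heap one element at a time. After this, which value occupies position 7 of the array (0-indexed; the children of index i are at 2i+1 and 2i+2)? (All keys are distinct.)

7

Insert 9:
  append 9 at index 0 → [9] (no swap needed)
Insert 10:
  append 10 at index 1 → [9, 10]
  10 > parent 9 at index 0, swap → [10, 9]
Insert 18:
  append 18 at index 2 → [10, 9, 18]
  18 > parent 10 at index 0, swap → [18, 9, 10]
Insert 22:
  append 22 at index 3 → [18, 9, 10, 22]
  22 > parent 9 at index 1, swap → [18, 22, 10, 9]
  22 > parent 18 at index 0, swap → [22, 18, 10, 9]
Insert 23:
  append 23 at index 4 → [22, 18, 10, 9, 23]
  23 > parent 18 at index 1, swap → [22, 23, 10, 9, 18]
  23 > parent 22 at index 0, swap → [23, 22, 10, 9, 18]
Insert 4:
  append 4 at index 5 → [23, 22, 10, 9, 18, 4] (no swap needed)
Insert 14:
  append 14 at index 6 → [23, 22, 10, 9, 18, 4, 14]
  14 > parent 10 at index 2, swap → [23, 22, 14, 9, 18, 4, 10]
Insert 7:
  append 7 at index 7 → [23, 22, 14, 9, 18, 4, 10, 7] (no swap needed)
Insert 21:
  append 21 at index 8 → [23, 22, 14, 9, 18, 4, 10, 7, 21]
  21 > parent 9 at index 3, swap → [23, 22, 14, 21, 18, 4, 10, 7, 9]
resulting array: [23, 22, 14, 21, 18, 4, 10, 7, 9]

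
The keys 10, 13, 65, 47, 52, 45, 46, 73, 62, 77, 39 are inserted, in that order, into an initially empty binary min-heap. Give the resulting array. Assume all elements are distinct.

Insert 10:
  append 10 at index 0 → [10] (no swap needed)
Insert 13:
  append 13 at index 1 → [10, 13] (no swap needed)
Insert 65:
  append 65 at index 2 → [10, 13, 65] (no swap needed)
Insert 47:
  append 47 at index 3 → [10, 13, 65, 47] (no swap needed)
Insert 52:
  append 52 at index 4 → [10, 13, 65, 47, 52] (no swap needed)
Insert 45:
  append 45 at index 5 → [10, 13, 65, 47, 52, 45]
  45 < parent 65 at index 2, swap → [10, 13, 45, 47, 52, 65]
Insert 46:
  append 46 at index 6 → [10, 13, 45, 47, 52, 65, 46] (no swap needed)
Insert 73:
  append 73 at index 7 → [10, 13, 45, 47, 52, 65, 46, 73] (no swap needed)
Insert 62:
  append 62 at index 8 → [10, 13, 45, 47, 52, 65, 46, 73, 62] (no swap needed)
Insert 77:
  append 77 at index 9 → [10, 13, 45, 47, 52, 65, 46, 73, 62, 77] (no swap needed)
Insert 39:
  append 39 at index 10 → [10, 13, 45, 47, 52, 65, 46, 73, 62, 77, 39]
  39 < parent 52 at index 4, swap → [10, 13, 45, 47, 39, 65, 46, 73, 62, 77, 52]

[10, 13, 45, 47, 39, 65, 46, 73, 62, 77, 52]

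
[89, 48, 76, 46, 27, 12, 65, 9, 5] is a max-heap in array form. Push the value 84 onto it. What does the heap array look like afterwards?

append 84 at index 9 → [89, 48, 76, 46, 27, 12, 65, 9, 5, 84]
84 > parent 27 at index 4, swap → [89, 48, 76, 46, 84, 12, 65, 9, 5, 27]
84 > parent 48 at index 1, swap → [89, 84, 76, 46, 48, 12, 65, 9, 5, 27]

[89, 84, 76, 46, 48, 12, 65, 9, 5, 27]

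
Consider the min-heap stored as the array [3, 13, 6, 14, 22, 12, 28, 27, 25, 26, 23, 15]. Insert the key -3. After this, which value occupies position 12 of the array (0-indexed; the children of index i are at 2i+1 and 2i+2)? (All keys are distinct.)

append -3 at index 12 → [3, 13, 6, 14, 22, 12, 28, 27, 25, 26, 23, 15, -3]
-3 < parent 12 at index 5, swap → [3, 13, 6, 14, 22, -3, 28, 27, 25, 26, 23, 15, 12]
-3 < parent 6 at index 2, swap → [3, 13, -3, 14, 22, 6, 28, 27, 25, 26, 23, 15, 12]
-3 < parent 3 at index 0, swap → [-3, 13, 3, 14, 22, 6, 28, 27, 25, 26, 23, 15, 12]
resulting array: [-3, 13, 3, 14, 22, 6, 28, 27, 25, 26, 23, 15, 12]

12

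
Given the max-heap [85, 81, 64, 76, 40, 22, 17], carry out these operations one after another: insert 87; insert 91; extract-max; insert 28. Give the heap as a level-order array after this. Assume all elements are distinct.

insert 87:
  append 87 at index 7 → [85, 81, 64, 76, 40, 22, 17, 87]
  87 > parent 76 at index 3, swap → [85, 81, 64, 87, 40, 22, 17, 76]
  87 > parent 81 at index 1, swap → [85, 87, 64, 81, 40, 22, 17, 76]
  87 > parent 85 at index 0, swap → [87, 85, 64, 81, 40, 22, 17, 76]
insert 91:
  append 91 at index 8 → [87, 85, 64, 81, 40, 22, 17, 76, 91]
  91 > parent 81 at index 3, swap → [87, 85, 64, 91, 40, 22, 17, 76, 81]
  91 > parent 85 at index 1, swap → [87, 91, 64, 85, 40, 22, 17, 76, 81]
  91 > parent 87 at index 0, swap → [91, 87, 64, 85, 40, 22, 17, 76, 81]
extract-max → returns 91:
  remove root 91; move last element 81 to root → [81, 87, 64, 85, 40, 22, 17, 76]
  81 vs larger child 87 at index 1, swap → [87, 81, 64, 85, 40, 22, 17, 76]
  81 vs larger child 85 at index 3, swap → [87, 85, 64, 81, 40, 22, 17, 76]
insert 28:
  append 28 at index 8 → [87, 85, 64, 81, 40, 22, 17, 76, 28] (no swap needed)

[87, 85, 64, 81, 40, 22, 17, 76, 28]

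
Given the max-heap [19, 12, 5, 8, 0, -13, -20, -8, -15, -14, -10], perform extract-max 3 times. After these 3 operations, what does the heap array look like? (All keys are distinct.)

extract-max #1 returns 19:
  remove root 19; move last element -10 to root → [-10, 12, 5, 8, 0, -13, -20, -8, -15, -14]
  -10 vs larger child 12 at index 1, swap → [12, -10, 5, 8, 0, -13, -20, -8, -15, -14]
  -10 vs larger child 8 at index 3, swap → [12, 8, 5, -10, 0, -13, -20, -8, -15, -14]
  -10 vs larger child -8 at index 7, swap → [12, 8, 5, -8, 0, -13, -20, -10, -15, -14]
extract-max #2 returns 12:
  remove root 12; move last element -14 to root → [-14, 8, 5, -8, 0, -13, -20, -10, -15]
  -14 vs larger child 8 at index 1, swap → [8, -14, 5, -8, 0, -13, -20, -10, -15]
  -14 vs larger child 0 at index 4, swap → [8, 0, 5, -8, -14, -13, -20, -10, -15]
extract-max #3 returns 8:
  remove root 8; move last element -15 to root → [-15, 0, 5, -8, -14, -13, -20, -10]
  -15 vs larger child 5 at index 2, swap → [5, 0, -15, -8, -14, -13, -20, -10]
  -15 vs larger child -13 at index 5, swap → [5, 0, -13, -8, -14, -15, -20, -10]

[5, 0, -13, -8, -14, -15, -20, -10]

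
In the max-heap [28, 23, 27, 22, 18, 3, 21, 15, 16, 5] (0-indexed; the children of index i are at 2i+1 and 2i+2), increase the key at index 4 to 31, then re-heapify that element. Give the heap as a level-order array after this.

[31, 28, 27, 22, 23, 3, 21, 15, 16, 5]

set index 4 from 18 to 31 → [28, 23, 27, 22, 31, 3, 21, 15, 16, 5]
31 > parent 23 at index 1, swap → [28, 31, 27, 22, 23, 3, 21, 15, 16, 5]
31 > parent 28 at index 0, swap → [31, 28, 27, 22, 23, 3, 21, 15, 16, 5]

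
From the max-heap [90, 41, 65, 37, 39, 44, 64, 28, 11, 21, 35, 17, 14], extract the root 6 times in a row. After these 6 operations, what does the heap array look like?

[37, 28, 35, 11, 21, 17, 14]

extract-max #1 returns 90:
  remove root 90; move last element 14 to root → [14, 41, 65, 37, 39, 44, 64, 28, 11, 21, 35, 17]
  14 vs larger child 65 at index 2, swap → [65, 41, 14, 37, 39, 44, 64, 28, 11, 21, 35, 17]
  14 vs larger child 64 at index 6, swap → [65, 41, 64, 37, 39, 44, 14, 28, 11, 21, 35, 17]
extract-max #2 returns 65:
  remove root 65; move last element 17 to root → [17, 41, 64, 37, 39, 44, 14, 28, 11, 21, 35]
  17 vs larger child 64 at index 2, swap → [64, 41, 17, 37, 39, 44, 14, 28, 11, 21, 35]
  17 vs larger child 44 at index 5, swap → [64, 41, 44, 37, 39, 17, 14, 28, 11, 21, 35]
extract-max #3 returns 64:
  remove root 64; move last element 35 to root → [35, 41, 44, 37, 39, 17, 14, 28, 11, 21]
  35 vs larger child 44 at index 2, swap → [44, 41, 35, 37, 39, 17, 14, 28, 11, 21]
extract-max #4 returns 44:
  remove root 44; move last element 21 to root → [21, 41, 35, 37, 39, 17, 14, 28, 11]
  21 vs larger child 41 at index 1, swap → [41, 21, 35, 37, 39, 17, 14, 28, 11]
  21 vs larger child 39 at index 4, swap → [41, 39, 35, 37, 21, 17, 14, 28, 11]
extract-max #5 returns 41:
  remove root 41; move last element 11 to root → [11, 39, 35, 37, 21, 17, 14, 28]
  11 vs larger child 39 at index 1, swap → [39, 11, 35, 37, 21, 17, 14, 28]
  11 vs larger child 37 at index 3, swap → [39, 37, 35, 11, 21, 17, 14, 28]
  11 vs only child 28 at index 7, swap → [39, 37, 35, 28, 21, 17, 14, 11]
extract-max #6 returns 39:
  remove root 39; move last element 11 to root → [11, 37, 35, 28, 21, 17, 14]
  11 vs larger child 37 at index 1, swap → [37, 11, 35, 28, 21, 17, 14]
  11 vs larger child 28 at index 3, swap → [37, 28, 35, 11, 21, 17, 14]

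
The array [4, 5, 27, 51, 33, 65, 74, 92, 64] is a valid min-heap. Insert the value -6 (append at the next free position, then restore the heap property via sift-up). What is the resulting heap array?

[-6, 4, 27, 51, 5, 65, 74, 92, 64, 33]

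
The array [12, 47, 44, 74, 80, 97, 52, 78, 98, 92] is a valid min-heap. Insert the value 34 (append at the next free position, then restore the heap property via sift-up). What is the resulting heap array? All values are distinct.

append 34 at index 10 → [12, 47, 44, 74, 80, 97, 52, 78, 98, 92, 34]
34 < parent 80 at index 4, swap → [12, 47, 44, 74, 34, 97, 52, 78, 98, 92, 80]
34 < parent 47 at index 1, swap → [12, 34, 44, 74, 47, 97, 52, 78, 98, 92, 80]

[12, 34, 44, 74, 47, 97, 52, 78, 98, 92, 80]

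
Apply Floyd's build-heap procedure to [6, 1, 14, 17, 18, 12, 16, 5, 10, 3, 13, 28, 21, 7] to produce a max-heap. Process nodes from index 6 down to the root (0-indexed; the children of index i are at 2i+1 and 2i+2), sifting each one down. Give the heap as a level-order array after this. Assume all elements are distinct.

[28, 18, 21, 17, 13, 14, 16, 5, 10, 3, 1, 12, 6, 7]

sift down from index 6: already satisfies heap property
sift down from index 5:
  12 vs larger child 28 at index 11, swap → [6, 1, 14, 17, 18, 28, 16, 5, 10, 3, 13, 12, 21, 7]
sift down from index 4: already satisfies heap property
sift down from index 3: already satisfies heap property
sift down from index 2:
  14 vs larger child 28 at index 5, swap → [6, 1, 28, 17, 18, 14, 16, 5, 10, 3, 13, 12, 21, 7]
  14 vs larger child 21 at index 12, swap → [6, 1, 28, 17, 18, 21, 16, 5, 10, 3, 13, 12, 14, 7]
sift down from index 1:
  1 vs larger child 18 at index 4, swap → [6, 18, 28, 17, 1, 21, 16, 5, 10, 3, 13, 12, 14, 7]
  1 vs larger child 13 at index 10, swap → [6, 18, 28, 17, 13, 21, 16, 5, 10, 3, 1, 12, 14, 7]
sift down from index 0:
  6 vs larger child 28 at index 2, swap → [28, 18, 6, 17, 13, 21, 16, 5, 10, 3, 1, 12, 14, 7]
  6 vs larger child 21 at index 5, swap → [28, 18, 21, 17, 13, 6, 16, 5, 10, 3, 1, 12, 14, 7]
  6 vs larger child 14 at index 12, swap → [28, 18, 21, 17, 13, 14, 16, 5, 10, 3, 1, 12, 6, 7]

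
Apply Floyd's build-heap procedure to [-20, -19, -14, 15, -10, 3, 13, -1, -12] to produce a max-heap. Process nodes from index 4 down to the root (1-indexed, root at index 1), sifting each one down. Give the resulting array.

[15, -1, 13, -12, -10, 3, -14, -19, -20]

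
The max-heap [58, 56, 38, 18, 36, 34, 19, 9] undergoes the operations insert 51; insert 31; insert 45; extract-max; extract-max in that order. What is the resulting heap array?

insert 51:
  append 51 at index 8 → [58, 56, 38, 18, 36, 34, 19, 9, 51]
  51 > parent 18 at index 3, swap → [58, 56, 38, 51, 36, 34, 19, 9, 18]
insert 31:
  append 31 at index 9 → [58, 56, 38, 51, 36, 34, 19, 9, 18, 31] (no swap needed)
insert 45:
  append 45 at index 10 → [58, 56, 38, 51, 36, 34, 19, 9, 18, 31, 45]
  45 > parent 36 at index 4, swap → [58, 56, 38, 51, 45, 34, 19, 9, 18, 31, 36]
extract-max → returns 58:
  remove root 58; move last element 36 to root → [36, 56, 38, 51, 45, 34, 19, 9, 18, 31]
  36 vs larger child 56 at index 1, swap → [56, 36, 38, 51, 45, 34, 19, 9, 18, 31]
  36 vs larger child 51 at index 3, swap → [56, 51, 38, 36, 45, 34, 19, 9, 18, 31]
extract-max → returns 56:
  remove root 56; move last element 31 to root → [31, 51, 38, 36, 45, 34, 19, 9, 18]
  31 vs larger child 51 at index 1, swap → [51, 31, 38, 36, 45, 34, 19, 9, 18]
  31 vs larger child 45 at index 4, swap → [51, 45, 38, 36, 31, 34, 19, 9, 18]

[51, 45, 38, 36, 31, 34, 19, 9, 18]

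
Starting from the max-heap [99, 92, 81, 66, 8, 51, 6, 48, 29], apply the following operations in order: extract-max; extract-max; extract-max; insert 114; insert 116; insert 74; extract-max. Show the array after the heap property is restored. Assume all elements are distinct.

extract-max → returns 99:
  remove root 99; move last element 29 to root → [29, 92, 81, 66, 8, 51, 6, 48]
  29 vs larger child 92 at index 1, swap → [92, 29, 81, 66, 8, 51, 6, 48]
  29 vs larger child 66 at index 3, swap → [92, 66, 81, 29, 8, 51, 6, 48]
  29 vs only child 48 at index 7, swap → [92, 66, 81, 48, 8, 51, 6, 29]
extract-max → returns 92:
  remove root 92; move last element 29 to root → [29, 66, 81, 48, 8, 51, 6]
  29 vs larger child 81 at index 2, swap → [81, 66, 29, 48, 8, 51, 6]
  29 vs larger child 51 at index 5, swap → [81, 66, 51, 48, 8, 29, 6]
extract-max → returns 81:
  remove root 81; move last element 6 to root → [6, 66, 51, 48, 8, 29]
  6 vs larger child 66 at index 1, swap → [66, 6, 51, 48, 8, 29]
  6 vs larger child 48 at index 3, swap → [66, 48, 51, 6, 8, 29]
insert 114:
  append 114 at index 6 → [66, 48, 51, 6, 8, 29, 114]
  114 > parent 51 at index 2, swap → [66, 48, 114, 6, 8, 29, 51]
  114 > parent 66 at index 0, swap → [114, 48, 66, 6, 8, 29, 51]
insert 116:
  append 116 at index 7 → [114, 48, 66, 6, 8, 29, 51, 116]
  116 > parent 6 at index 3, swap → [114, 48, 66, 116, 8, 29, 51, 6]
  116 > parent 48 at index 1, swap → [114, 116, 66, 48, 8, 29, 51, 6]
  116 > parent 114 at index 0, swap → [116, 114, 66, 48, 8, 29, 51, 6]
insert 74:
  append 74 at index 8 → [116, 114, 66, 48, 8, 29, 51, 6, 74]
  74 > parent 48 at index 3, swap → [116, 114, 66, 74, 8, 29, 51, 6, 48]
extract-max → returns 116:
  remove root 116; move last element 48 to root → [48, 114, 66, 74, 8, 29, 51, 6]
  48 vs larger child 114 at index 1, swap → [114, 48, 66, 74, 8, 29, 51, 6]
  48 vs larger child 74 at index 3, swap → [114, 74, 66, 48, 8, 29, 51, 6]

[114, 74, 66, 48, 8, 29, 51, 6]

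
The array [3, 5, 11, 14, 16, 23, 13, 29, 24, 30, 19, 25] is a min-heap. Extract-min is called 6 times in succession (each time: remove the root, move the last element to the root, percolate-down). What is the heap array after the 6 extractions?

[19, 24, 23, 29, 25, 30]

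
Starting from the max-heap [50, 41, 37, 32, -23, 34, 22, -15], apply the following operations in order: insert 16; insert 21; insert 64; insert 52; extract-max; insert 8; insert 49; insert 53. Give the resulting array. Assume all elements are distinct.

[53, 50, 52, 32, 41, 37, 49, -15, 16, -23, 21, 8, 34, 22]

insert 16:
  append 16 at index 8 → [50, 41, 37, 32, -23, 34, 22, -15, 16] (no swap needed)
insert 21:
  append 21 at index 9 → [50, 41, 37, 32, -23, 34, 22, -15, 16, 21]
  21 > parent -23 at index 4, swap → [50, 41, 37, 32, 21, 34, 22, -15, 16, -23]
insert 64:
  append 64 at index 10 → [50, 41, 37, 32, 21, 34, 22, -15, 16, -23, 64]
  64 > parent 21 at index 4, swap → [50, 41, 37, 32, 64, 34, 22, -15, 16, -23, 21]
  64 > parent 41 at index 1, swap → [50, 64, 37, 32, 41, 34, 22, -15, 16, -23, 21]
  64 > parent 50 at index 0, swap → [64, 50, 37, 32, 41, 34, 22, -15, 16, -23, 21]
insert 52:
  append 52 at index 11 → [64, 50, 37, 32, 41, 34, 22, -15, 16, -23, 21, 52]
  52 > parent 34 at index 5, swap → [64, 50, 37, 32, 41, 52, 22, -15, 16, -23, 21, 34]
  52 > parent 37 at index 2, swap → [64, 50, 52, 32, 41, 37, 22, -15, 16, -23, 21, 34]
extract-max → returns 64:
  remove root 64; move last element 34 to root → [34, 50, 52, 32, 41, 37, 22, -15, 16, -23, 21]
  34 vs larger child 52 at index 2, swap → [52, 50, 34, 32, 41, 37, 22, -15, 16, -23, 21]
  34 vs larger child 37 at index 5, swap → [52, 50, 37, 32, 41, 34, 22, -15, 16, -23, 21]
insert 8:
  append 8 at index 11 → [52, 50, 37, 32, 41, 34, 22, -15, 16, -23, 21, 8] (no swap needed)
insert 49:
  append 49 at index 12 → [52, 50, 37, 32, 41, 34, 22, -15, 16, -23, 21, 8, 49]
  49 > parent 34 at index 5, swap → [52, 50, 37, 32, 41, 49, 22, -15, 16, -23, 21, 8, 34]
  49 > parent 37 at index 2, swap → [52, 50, 49, 32, 41, 37, 22, -15, 16, -23, 21, 8, 34]
insert 53:
  append 53 at index 13 → [52, 50, 49, 32, 41, 37, 22, -15, 16, -23, 21, 8, 34, 53]
  53 > parent 22 at index 6, swap → [52, 50, 49, 32, 41, 37, 53, -15, 16, -23, 21, 8, 34, 22]
  53 > parent 49 at index 2, swap → [52, 50, 53, 32, 41, 37, 49, -15, 16, -23, 21, 8, 34, 22]
  53 > parent 52 at index 0, swap → [53, 50, 52, 32, 41, 37, 49, -15, 16, -23, 21, 8, 34, 22]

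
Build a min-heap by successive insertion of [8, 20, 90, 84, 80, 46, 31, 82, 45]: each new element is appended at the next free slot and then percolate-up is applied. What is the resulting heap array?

[8, 20, 31, 45, 80, 90, 46, 84, 82]

Insert 8:
  append 8 at index 0 → [8] (no swap needed)
Insert 20:
  append 20 at index 1 → [8, 20] (no swap needed)
Insert 90:
  append 90 at index 2 → [8, 20, 90] (no swap needed)
Insert 84:
  append 84 at index 3 → [8, 20, 90, 84] (no swap needed)
Insert 80:
  append 80 at index 4 → [8, 20, 90, 84, 80] (no swap needed)
Insert 46:
  append 46 at index 5 → [8, 20, 90, 84, 80, 46]
  46 < parent 90 at index 2, swap → [8, 20, 46, 84, 80, 90]
Insert 31:
  append 31 at index 6 → [8, 20, 46, 84, 80, 90, 31]
  31 < parent 46 at index 2, swap → [8, 20, 31, 84, 80, 90, 46]
Insert 82:
  append 82 at index 7 → [8, 20, 31, 84, 80, 90, 46, 82]
  82 < parent 84 at index 3, swap → [8, 20, 31, 82, 80, 90, 46, 84]
Insert 45:
  append 45 at index 8 → [8, 20, 31, 82, 80, 90, 46, 84, 45]
  45 < parent 82 at index 3, swap → [8, 20, 31, 45, 80, 90, 46, 84, 82]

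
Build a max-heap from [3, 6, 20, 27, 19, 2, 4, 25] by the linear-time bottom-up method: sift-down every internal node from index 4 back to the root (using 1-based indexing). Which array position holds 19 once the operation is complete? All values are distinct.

5

sift down from index 4: already satisfies heap property
sift down from index 3: already satisfies heap property
sift down from index 2:
  6 vs larger child 27 at index 4, swap → [3, 27, 20, 6, 19, 2, 4, 25]
  6 vs only child 25 at index 8, swap → [3, 27, 20, 25, 19, 2, 4, 6]
sift down from index 1:
  3 vs larger child 27 at index 2, swap → [27, 3, 20, 25, 19, 2, 4, 6]
  3 vs larger child 25 at index 4, swap → [27, 25, 20, 3, 19, 2, 4, 6]
  3 vs only child 6 at index 8, swap → [27, 25, 20, 6, 19, 2, 4, 3]
resulting array: [27, 25, 20, 6, 19, 2, 4, 3]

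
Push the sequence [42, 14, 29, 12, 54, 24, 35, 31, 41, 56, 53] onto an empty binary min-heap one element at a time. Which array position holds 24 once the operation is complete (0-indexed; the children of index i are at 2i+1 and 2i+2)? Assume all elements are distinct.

2

Insert 42:
  append 42 at index 0 → [42] (no swap needed)
Insert 14:
  append 14 at index 1 → [42, 14]
  14 < parent 42 at index 0, swap → [14, 42]
Insert 29:
  append 29 at index 2 → [14, 42, 29] (no swap needed)
Insert 12:
  append 12 at index 3 → [14, 42, 29, 12]
  12 < parent 42 at index 1, swap → [14, 12, 29, 42]
  12 < parent 14 at index 0, swap → [12, 14, 29, 42]
Insert 54:
  append 54 at index 4 → [12, 14, 29, 42, 54] (no swap needed)
Insert 24:
  append 24 at index 5 → [12, 14, 29, 42, 54, 24]
  24 < parent 29 at index 2, swap → [12, 14, 24, 42, 54, 29]
Insert 35:
  append 35 at index 6 → [12, 14, 24, 42, 54, 29, 35] (no swap needed)
Insert 31:
  append 31 at index 7 → [12, 14, 24, 42, 54, 29, 35, 31]
  31 < parent 42 at index 3, swap → [12, 14, 24, 31, 54, 29, 35, 42]
Insert 41:
  append 41 at index 8 → [12, 14, 24, 31, 54, 29, 35, 42, 41] (no swap needed)
Insert 56:
  append 56 at index 9 → [12, 14, 24, 31, 54, 29, 35, 42, 41, 56] (no swap needed)
Insert 53:
  append 53 at index 10 → [12, 14, 24, 31, 54, 29, 35, 42, 41, 56, 53]
  53 < parent 54 at index 4, swap → [12, 14, 24, 31, 53, 29, 35, 42, 41, 56, 54]
resulting array: [12, 14, 24, 31, 53, 29, 35, 42, 41, 56, 54]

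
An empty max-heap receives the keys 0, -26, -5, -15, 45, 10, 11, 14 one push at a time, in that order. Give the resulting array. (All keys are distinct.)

[45, 14, 11, 0, -15, -5, 10, -26]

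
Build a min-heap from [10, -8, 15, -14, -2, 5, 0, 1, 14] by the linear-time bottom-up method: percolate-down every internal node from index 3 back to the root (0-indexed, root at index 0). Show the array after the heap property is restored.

[-14, -8, 0, 1, -2, 5, 15, 10, 14]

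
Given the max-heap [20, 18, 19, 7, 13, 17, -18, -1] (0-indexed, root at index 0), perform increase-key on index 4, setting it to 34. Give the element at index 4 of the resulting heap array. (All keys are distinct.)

18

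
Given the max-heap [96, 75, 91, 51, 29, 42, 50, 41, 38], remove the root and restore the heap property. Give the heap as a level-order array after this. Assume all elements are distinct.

[91, 75, 50, 51, 29, 42, 38, 41]

remove root 96; move last element 38 to root → [38, 75, 91, 51, 29, 42, 50, 41]
38 vs larger child 91 at index 2, swap → [91, 75, 38, 51, 29, 42, 50, 41]
38 vs larger child 50 at index 6, swap → [91, 75, 50, 51, 29, 42, 38, 41]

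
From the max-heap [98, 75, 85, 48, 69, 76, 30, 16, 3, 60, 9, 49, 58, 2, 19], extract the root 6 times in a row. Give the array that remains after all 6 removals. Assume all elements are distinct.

extract-max #1 returns 98:
  remove root 98; move last element 19 to root → [19, 75, 85, 48, 69, 76, 30, 16, 3, 60, 9, 49, 58, 2]
  19 vs larger child 85 at index 2, swap → [85, 75, 19, 48, 69, 76, 30, 16, 3, 60, 9, 49, 58, 2]
  19 vs larger child 76 at index 5, swap → [85, 75, 76, 48, 69, 19, 30, 16, 3, 60, 9, 49, 58, 2]
  19 vs larger child 58 at index 12, swap → [85, 75, 76, 48, 69, 58, 30, 16, 3, 60, 9, 49, 19, 2]
extract-max #2 returns 85:
  remove root 85; move last element 2 to root → [2, 75, 76, 48, 69, 58, 30, 16, 3, 60, 9, 49, 19]
  2 vs larger child 76 at index 2, swap → [76, 75, 2, 48, 69, 58, 30, 16, 3, 60, 9, 49, 19]
  2 vs larger child 58 at index 5, swap → [76, 75, 58, 48, 69, 2, 30, 16, 3, 60, 9, 49, 19]
  2 vs larger child 49 at index 11, swap → [76, 75, 58, 48, 69, 49, 30, 16, 3, 60, 9, 2, 19]
extract-max #3 returns 76:
  remove root 76; move last element 19 to root → [19, 75, 58, 48, 69, 49, 30, 16, 3, 60, 9, 2]
  19 vs larger child 75 at index 1, swap → [75, 19, 58, 48, 69, 49, 30, 16, 3, 60, 9, 2]
  19 vs larger child 69 at index 4, swap → [75, 69, 58, 48, 19, 49, 30, 16, 3, 60, 9, 2]
  19 vs larger child 60 at index 9, swap → [75, 69, 58, 48, 60, 49, 30, 16, 3, 19, 9, 2]
extract-max #4 returns 75:
  remove root 75; move last element 2 to root → [2, 69, 58, 48, 60, 49, 30, 16, 3, 19, 9]
  2 vs larger child 69 at index 1, swap → [69, 2, 58, 48, 60, 49, 30, 16, 3, 19, 9]
  2 vs larger child 60 at index 4, swap → [69, 60, 58, 48, 2, 49, 30, 16, 3, 19, 9]
  2 vs larger child 19 at index 9, swap → [69, 60, 58, 48, 19, 49, 30, 16, 3, 2, 9]
extract-max #5 returns 69:
  remove root 69; move last element 9 to root → [9, 60, 58, 48, 19, 49, 30, 16, 3, 2]
  9 vs larger child 60 at index 1, swap → [60, 9, 58, 48, 19, 49, 30, 16, 3, 2]
  9 vs larger child 48 at index 3, swap → [60, 48, 58, 9, 19, 49, 30, 16, 3, 2]
  9 vs larger child 16 at index 7, swap → [60, 48, 58, 16, 19, 49, 30, 9, 3, 2]
extract-max #6 returns 60:
  remove root 60; move last element 2 to root → [2, 48, 58, 16, 19, 49, 30, 9, 3]
  2 vs larger child 58 at index 2, swap → [58, 48, 2, 16, 19, 49, 30, 9, 3]
  2 vs larger child 49 at index 5, swap → [58, 48, 49, 16, 19, 2, 30, 9, 3]

[58, 48, 49, 16, 19, 2, 30, 9, 3]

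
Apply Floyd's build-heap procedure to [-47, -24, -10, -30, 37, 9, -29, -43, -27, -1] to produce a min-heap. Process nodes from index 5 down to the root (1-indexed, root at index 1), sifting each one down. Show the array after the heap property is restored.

[-47, -43, -29, -30, -1, 9, -10, -24, -27, 37]

sift down from index 5:
  37 vs only child -1 at index 10, swap → [-47, -24, -10, -30, -1, 9, -29, -43, -27, 37]
sift down from index 4:
  -30 vs smaller child -43 at index 8, swap → [-47, -24, -10, -43, -1, 9, -29, -30, -27, 37]
sift down from index 3:
  -10 vs smaller child -29 at index 7, swap → [-47, -24, -29, -43, -1, 9, -10, -30, -27, 37]
sift down from index 2:
  -24 vs smaller child -43 at index 4, swap → [-47, -43, -29, -24, -1, 9, -10, -30, -27, 37]
  -24 vs smaller child -30 at index 8, swap → [-47, -43, -29, -30, -1, 9, -10, -24, -27, 37]
sift down from index 1: already satisfies heap property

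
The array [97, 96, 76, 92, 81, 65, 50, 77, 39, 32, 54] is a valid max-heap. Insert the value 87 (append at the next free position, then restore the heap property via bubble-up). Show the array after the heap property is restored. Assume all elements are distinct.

append 87 at index 11 → [97, 96, 76, 92, 81, 65, 50, 77, 39, 32, 54, 87]
87 > parent 65 at index 5, swap → [97, 96, 76, 92, 81, 87, 50, 77, 39, 32, 54, 65]
87 > parent 76 at index 2, swap → [97, 96, 87, 92, 81, 76, 50, 77, 39, 32, 54, 65]

[97, 96, 87, 92, 81, 76, 50, 77, 39, 32, 54, 65]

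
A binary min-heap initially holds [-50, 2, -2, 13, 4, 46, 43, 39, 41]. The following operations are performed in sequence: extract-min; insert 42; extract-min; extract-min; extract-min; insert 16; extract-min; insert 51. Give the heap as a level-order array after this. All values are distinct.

extract-min → returns -50:
  remove root -50; move last element 41 to root → [41, 2, -2, 13, 4, 46, 43, 39]
  41 vs smaller child -2 at index 2, swap → [-2, 2, 41, 13, 4, 46, 43, 39]
insert 42:
  append 42 at index 8 → [-2, 2, 41, 13, 4, 46, 43, 39, 42] (no swap needed)
extract-min → returns -2:
  remove root -2; move last element 42 to root → [42, 2, 41, 13, 4, 46, 43, 39]
  42 vs smaller child 2 at index 1, swap → [2, 42, 41, 13, 4, 46, 43, 39]
  42 vs smaller child 4 at index 4, swap → [2, 4, 41, 13, 42, 46, 43, 39]
extract-min → returns 2:
  remove root 2; move last element 39 to root → [39, 4, 41, 13, 42, 46, 43]
  39 vs smaller child 4 at index 1, swap → [4, 39, 41, 13, 42, 46, 43]
  39 vs smaller child 13 at index 3, swap → [4, 13, 41, 39, 42, 46, 43]
extract-min → returns 4:
  remove root 4; move last element 43 to root → [43, 13, 41, 39, 42, 46]
  43 vs smaller child 13 at index 1, swap → [13, 43, 41, 39, 42, 46]
  43 vs smaller child 39 at index 3, swap → [13, 39, 41, 43, 42, 46]
insert 16:
  append 16 at index 6 → [13, 39, 41, 43, 42, 46, 16]
  16 < parent 41 at index 2, swap → [13, 39, 16, 43, 42, 46, 41]
extract-min → returns 13:
  remove root 13; move last element 41 to root → [41, 39, 16, 43, 42, 46]
  41 vs smaller child 16 at index 2, swap → [16, 39, 41, 43, 42, 46]
insert 51:
  append 51 at index 6 → [16, 39, 41, 43, 42, 46, 51] (no swap needed)

[16, 39, 41, 43, 42, 46, 51]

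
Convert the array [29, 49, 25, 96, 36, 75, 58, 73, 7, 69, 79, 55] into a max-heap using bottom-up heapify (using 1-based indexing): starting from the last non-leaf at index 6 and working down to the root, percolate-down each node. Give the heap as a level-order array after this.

[96, 79, 75, 73, 69, 55, 58, 49, 7, 29, 36, 25]

sift down from index 6: already satisfies heap property
sift down from index 5:
  36 vs larger child 79 at index 11, swap → [29, 49, 25, 96, 79, 75, 58, 73, 7, 69, 36, 55]
sift down from index 4: already satisfies heap property
sift down from index 3:
  25 vs larger child 75 at index 6, swap → [29, 49, 75, 96, 79, 25, 58, 73, 7, 69, 36, 55]
  25 vs only child 55 at index 12, swap → [29, 49, 75, 96, 79, 55, 58, 73, 7, 69, 36, 25]
sift down from index 2:
  49 vs larger child 96 at index 4, swap → [29, 96, 75, 49, 79, 55, 58, 73, 7, 69, 36, 25]
  49 vs larger child 73 at index 8, swap → [29, 96, 75, 73, 79, 55, 58, 49, 7, 69, 36, 25]
sift down from index 1:
  29 vs larger child 96 at index 2, swap → [96, 29, 75, 73, 79, 55, 58, 49, 7, 69, 36, 25]
  29 vs larger child 79 at index 5, swap → [96, 79, 75, 73, 29, 55, 58, 49, 7, 69, 36, 25]
  29 vs larger child 69 at index 10, swap → [96, 79, 75, 73, 69, 55, 58, 49, 7, 29, 36, 25]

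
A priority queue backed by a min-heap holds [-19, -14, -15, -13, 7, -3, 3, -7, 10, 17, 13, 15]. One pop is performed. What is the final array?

remove root -19; move last element 15 to root → [15, -14, -15, -13, 7, -3, 3, -7, 10, 17, 13]
15 vs smaller child -15 at index 2, swap → [-15, -14, 15, -13, 7, -3, 3, -7, 10, 17, 13]
15 vs smaller child -3 at index 5, swap → [-15, -14, -3, -13, 7, 15, 3, -7, 10, 17, 13]

[-15, -14, -3, -13, 7, 15, 3, -7, 10, 17, 13]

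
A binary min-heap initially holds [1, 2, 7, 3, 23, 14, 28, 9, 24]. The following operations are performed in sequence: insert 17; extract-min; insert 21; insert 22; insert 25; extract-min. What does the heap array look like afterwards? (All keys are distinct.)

insert 17:
  append 17 at index 9 → [1, 2, 7, 3, 23, 14, 28, 9, 24, 17]
  17 < parent 23 at index 4, swap → [1, 2, 7, 3, 17, 14, 28, 9, 24, 23]
extract-min → returns 1:
  remove root 1; move last element 23 to root → [23, 2, 7, 3, 17, 14, 28, 9, 24]
  23 vs smaller child 2 at index 1, swap → [2, 23, 7, 3, 17, 14, 28, 9, 24]
  23 vs smaller child 3 at index 3, swap → [2, 3, 7, 23, 17, 14, 28, 9, 24]
  23 vs smaller child 9 at index 7, swap → [2, 3, 7, 9, 17, 14, 28, 23, 24]
insert 21:
  append 21 at index 9 → [2, 3, 7, 9, 17, 14, 28, 23, 24, 21] (no swap needed)
insert 22:
  append 22 at index 10 → [2, 3, 7, 9, 17, 14, 28, 23, 24, 21, 22] (no swap needed)
insert 25:
  append 25 at index 11 → [2, 3, 7, 9, 17, 14, 28, 23, 24, 21, 22, 25] (no swap needed)
extract-min → returns 2:
  remove root 2; move last element 25 to root → [25, 3, 7, 9, 17, 14, 28, 23, 24, 21, 22]
  25 vs smaller child 3 at index 1, swap → [3, 25, 7, 9, 17, 14, 28, 23, 24, 21, 22]
  25 vs smaller child 9 at index 3, swap → [3, 9, 7, 25, 17, 14, 28, 23, 24, 21, 22]
  25 vs smaller child 23 at index 7, swap → [3, 9, 7, 23, 17, 14, 28, 25, 24, 21, 22]

[3, 9, 7, 23, 17, 14, 28, 25, 24, 21, 22]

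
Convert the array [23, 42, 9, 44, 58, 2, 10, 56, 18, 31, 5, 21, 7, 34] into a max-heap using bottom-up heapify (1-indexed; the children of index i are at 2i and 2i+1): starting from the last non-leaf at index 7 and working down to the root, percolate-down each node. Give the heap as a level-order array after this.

[58, 56, 34, 44, 42, 21, 10, 23, 18, 31, 5, 2, 7, 9]

sift down from index 7:
  10 vs only child 34 at index 14, swap → [23, 42, 9, 44, 58, 2, 34, 56, 18, 31, 5, 21, 7, 10]
sift down from index 6:
  2 vs larger child 21 at index 12, swap → [23, 42, 9, 44, 58, 21, 34, 56, 18, 31, 5, 2, 7, 10]
sift down from index 5: already satisfies heap property
sift down from index 4:
  44 vs larger child 56 at index 8, swap → [23, 42, 9, 56, 58, 21, 34, 44, 18, 31, 5, 2, 7, 10]
sift down from index 3:
  9 vs larger child 34 at index 7, swap → [23, 42, 34, 56, 58, 21, 9, 44, 18, 31, 5, 2, 7, 10]
  9 vs only child 10 at index 14, swap → [23, 42, 34, 56, 58, 21, 10, 44, 18, 31, 5, 2, 7, 9]
sift down from index 2:
  42 vs larger child 58 at index 5, swap → [23, 58, 34, 56, 42, 21, 10, 44, 18, 31, 5, 2, 7, 9]
sift down from index 1:
  23 vs larger child 58 at index 2, swap → [58, 23, 34, 56, 42, 21, 10, 44, 18, 31, 5, 2, 7, 9]
  23 vs larger child 56 at index 4, swap → [58, 56, 34, 23, 42, 21, 10, 44, 18, 31, 5, 2, 7, 9]
  23 vs larger child 44 at index 8, swap → [58, 56, 34, 44, 42, 21, 10, 23, 18, 31, 5, 2, 7, 9]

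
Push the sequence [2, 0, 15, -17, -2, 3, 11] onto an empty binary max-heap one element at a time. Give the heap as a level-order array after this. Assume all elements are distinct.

[15, 0, 11, -17, -2, 2, 3]

Insert 2:
  append 2 at index 0 → [2] (no swap needed)
Insert 0:
  append 0 at index 1 → [2, 0] (no swap needed)
Insert 15:
  append 15 at index 2 → [2, 0, 15]
  15 > parent 2 at index 0, swap → [15, 0, 2]
Insert -17:
  append -17 at index 3 → [15, 0, 2, -17] (no swap needed)
Insert -2:
  append -2 at index 4 → [15, 0, 2, -17, -2] (no swap needed)
Insert 3:
  append 3 at index 5 → [15, 0, 2, -17, -2, 3]
  3 > parent 2 at index 2, swap → [15, 0, 3, -17, -2, 2]
Insert 11:
  append 11 at index 6 → [15, 0, 3, -17, -2, 2, 11]
  11 > parent 3 at index 2, swap → [15, 0, 11, -17, -2, 2, 3]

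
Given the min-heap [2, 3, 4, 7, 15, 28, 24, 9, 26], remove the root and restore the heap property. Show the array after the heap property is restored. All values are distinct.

[3, 7, 4, 9, 15, 28, 24, 26]

remove root 2; move last element 26 to root → [26, 3, 4, 7, 15, 28, 24, 9]
26 vs smaller child 3 at index 1, swap → [3, 26, 4, 7, 15, 28, 24, 9]
26 vs smaller child 7 at index 3, swap → [3, 7, 4, 26, 15, 28, 24, 9]
26 vs only child 9 at index 7, swap → [3, 7, 4, 9, 15, 28, 24, 26]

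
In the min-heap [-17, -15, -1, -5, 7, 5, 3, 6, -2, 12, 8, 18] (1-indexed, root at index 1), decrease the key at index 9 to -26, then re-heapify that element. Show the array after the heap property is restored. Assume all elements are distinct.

[-26, -17, -1, -15, 7, 5, 3, 6, -5, 12, 8, 18]

set index 9 from -2 to -26 → [-17, -15, -1, -5, 7, 5, 3, 6, -26, 12, 8, 18]
-26 < parent -5 at index 4, swap → [-17, -15, -1, -26, 7, 5, 3, 6, -5, 12, 8, 18]
-26 < parent -15 at index 2, swap → [-17, -26, -1, -15, 7, 5, 3, 6, -5, 12, 8, 18]
-26 < parent -17 at index 1, swap → [-26, -17, -1, -15, 7, 5, 3, 6, -5, 12, 8, 18]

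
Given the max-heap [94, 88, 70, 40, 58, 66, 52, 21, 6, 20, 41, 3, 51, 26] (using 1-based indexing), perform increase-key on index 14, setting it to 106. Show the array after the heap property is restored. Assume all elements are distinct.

set index 14 from 26 to 106 → [94, 88, 70, 40, 58, 66, 52, 21, 6, 20, 41, 3, 51, 106]
106 > parent 52 at index 7, swap → [94, 88, 70, 40, 58, 66, 106, 21, 6, 20, 41, 3, 51, 52]
106 > parent 70 at index 3, swap → [94, 88, 106, 40, 58, 66, 70, 21, 6, 20, 41, 3, 51, 52]
106 > parent 94 at index 1, swap → [106, 88, 94, 40, 58, 66, 70, 21, 6, 20, 41, 3, 51, 52]

[106, 88, 94, 40, 58, 66, 70, 21, 6, 20, 41, 3, 51, 52]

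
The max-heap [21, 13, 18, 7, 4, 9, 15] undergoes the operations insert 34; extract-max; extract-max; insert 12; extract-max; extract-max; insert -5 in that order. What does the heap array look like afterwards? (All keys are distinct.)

[13, 9, 12, 7, 4, -5]

insert 34:
  append 34 at index 7 → [21, 13, 18, 7, 4, 9, 15, 34]
  34 > parent 7 at index 3, swap → [21, 13, 18, 34, 4, 9, 15, 7]
  34 > parent 13 at index 1, swap → [21, 34, 18, 13, 4, 9, 15, 7]
  34 > parent 21 at index 0, swap → [34, 21, 18, 13, 4, 9, 15, 7]
extract-max → returns 34:
  remove root 34; move last element 7 to root → [7, 21, 18, 13, 4, 9, 15]
  7 vs larger child 21 at index 1, swap → [21, 7, 18, 13, 4, 9, 15]
  7 vs larger child 13 at index 3, swap → [21, 13, 18, 7, 4, 9, 15]
extract-max → returns 21:
  remove root 21; move last element 15 to root → [15, 13, 18, 7, 4, 9]
  15 vs larger child 18 at index 2, swap → [18, 13, 15, 7, 4, 9]
insert 12:
  append 12 at index 6 → [18, 13, 15, 7, 4, 9, 12] (no swap needed)
extract-max → returns 18:
  remove root 18; move last element 12 to root → [12, 13, 15, 7, 4, 9]
  12 vs larger child 15 at index 2, swap → [15, 13, 12, 7, 4, 9]
extract-max → returns 15:
  remove root 15; move last element 9 to root → [9, 13, 12, 7, 4]
  9 vs larger child 13 at index 1, swap → [13, 9, 12, 7, 4]
insert -5:
  append -5 at index 5 → [13, 9, 12, 7, 4, -5] (no swap needed)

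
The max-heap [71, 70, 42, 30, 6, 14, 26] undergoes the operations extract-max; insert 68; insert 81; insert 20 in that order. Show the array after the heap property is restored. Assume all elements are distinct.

[81, 70, 68, 30, 6, 14, 42, 26, 20]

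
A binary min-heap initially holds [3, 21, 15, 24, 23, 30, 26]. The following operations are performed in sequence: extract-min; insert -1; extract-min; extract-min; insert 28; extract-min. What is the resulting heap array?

[23, 24, 26, 28, 30]

extract-min → returns 3:
  remove root 3; move last element 26 to root → [26, 21, 15, 24, 23, 30]
  26 vs smaller child 15 at index 2, swap → [15, 21, 26, 24, 23, 30]
insert -1:
  append -1 at index 6 → [15, 21, 26, 24, 23, 30, -1]
  -1 < parent 26 at index 2, swap → [15, 21, -1, 24, 23, 30, 26]
  -1 < parent 15 at index 0, swap → [-1, 21, 15, 24, 23, 30, 26]
extract-min → returns -1:
  remove root -1; move last element 26 to root → [26, 21, 15, 24, 23, 30]
  26 vs smaller child 15 at index 2, swap → [15, 21, 26, 24, 23, 30]
extract-min → returns 15:
  remove root 15; move last element 30 to root → [30, 21, 26, 24, 23]
  30 vs smaller child 21 at index 1, swap → [21, 30, 26, 24, 23]
  30 vs smaller child 23 at index 4, swap → [21, 23, 26, 24, 30]
insert 28:
  append 28 at index 5 → [21, 23, 26, 24, 30, 28] (no swap needed)
extract-min → returns 21:
  remove root 21; move last element 28 to root → [28, 23, 26, 24, 30]
  28 vs smaller child 23 at index 1, swap → [23, 28, 26, 24, 30]
  28 vs smaller child 24 at index 3, swap → [23, 24, 26, 28, 30]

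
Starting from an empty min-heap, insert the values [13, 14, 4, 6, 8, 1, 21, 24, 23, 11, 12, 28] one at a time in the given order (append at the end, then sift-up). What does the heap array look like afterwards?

[1, 6, 4, 14, 8, 13, 21, 24, 23, 11, 12, 28]

Insert 13:
  append 13 at index 0 → [13] (no swap needed)
Insert 14:
  append 14 at index 1 → [13, 14] (no swap needed)
Insert 4:
  append 4 at index 2 → [13, 14, 4]
  4 < parent 13 at index 0, swap → [4, 14, 13]
Insert 6:
  append 6 at index 3 → [4, 14, 13, 6]
  6 < parent 14 at index 1, swap → [4, 6, 13, 14]
Insert 8:
  append 8 at index 4 → [4, 6, 13, 14, 8] (no swap needed)
Insert 1:
  append 1 at index 5 → [4, 6, 13, 14, 8, 1]
  1 < parent 13 at index 2, swap → [4, 6, 1, 14, 8, 13]
  1 < parent 4 at index 0, swap → [1, 6, 4, 14, 8, 13]
Insert 21:
  append 21 at index 6 → [1, 6, 4, 14, 8, 13, 21] (no swap needed)
Insert 24:
  append 24 at index 7 → [1, 6, 4, 14, 8, 13, 21, 24] (no swap needed)
Insert 23:
  append 23 at index 8 → [1, 6, 4, 14, 8, 13, 21, 24, 23] (no swap needed)
Insert 11:
  append 11 at index 9 → [1, 6, 4, 14, 8, 13, 21, 24, 23, 11] (no swap needed)
Insert 12:
  append 12 at index 10 → [1, 6, 4, 14, 8, 13, 21, 24, 23, 11, 12] (no swap needed)
Insert 28:
  append 28 at index 11 → [1, 6, 4, 14, 8, 13, 21, 24, 23, 11, 12, 28] (no swap needed)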